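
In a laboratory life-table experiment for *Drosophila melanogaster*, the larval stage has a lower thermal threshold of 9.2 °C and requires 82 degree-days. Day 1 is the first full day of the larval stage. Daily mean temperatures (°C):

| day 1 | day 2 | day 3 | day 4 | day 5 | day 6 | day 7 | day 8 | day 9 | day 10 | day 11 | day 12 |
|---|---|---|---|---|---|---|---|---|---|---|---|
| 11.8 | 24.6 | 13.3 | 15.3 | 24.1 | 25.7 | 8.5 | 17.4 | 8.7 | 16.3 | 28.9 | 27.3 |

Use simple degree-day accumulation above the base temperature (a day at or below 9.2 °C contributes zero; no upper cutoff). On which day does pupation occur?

day 11

Daily DD above 9.2 °C: 2.6, 15.4, 4.1, 6.1, 14.9, 16.5, 0.0, 8.2, 0.0, 7.1, 19.7, 18.1.
Cumulative: 2.6, 18.0, 22.1, 28.2, 43.1, 59.6, 59.6, 67.8, 67.8, 74.9, 94.6, 112.7.
The total first reaches 82 DD on day 11.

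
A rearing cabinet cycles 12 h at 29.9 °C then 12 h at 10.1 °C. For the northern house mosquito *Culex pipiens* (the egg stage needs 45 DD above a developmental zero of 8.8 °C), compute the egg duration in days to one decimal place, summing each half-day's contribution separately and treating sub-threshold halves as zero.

Day half: max(0, 29.9 − 8.8) × 0.5 = 21.1 × 0.5 = 10.55 DD.
Night half: max(0, 10.1 − 8.8) × 0.5 = 1.3 × 0.5 = 0.65 DD.
Per 24 h: 11.20 DD/day.
Duration = 45 / 11.20 = 4.018 ≈ 4.0 days.

4.0 days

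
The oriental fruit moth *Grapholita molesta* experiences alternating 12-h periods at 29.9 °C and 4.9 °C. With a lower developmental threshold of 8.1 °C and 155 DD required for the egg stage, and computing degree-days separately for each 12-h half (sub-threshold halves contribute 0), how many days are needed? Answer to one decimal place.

Day half: max(0, 29.9 − 8.1) × 0.5 = 21.8 × 0.5 = 10.90 DD.
Night half: max(0, 4.9 − 8.1) × 0.5 = 0.0 × 0.5 = 0.00 DD.
Per 24 h: 10.90 DD/day.
Duration = 155 / 10.90 = 14.220 ≈ 14.2 days.

14.2 days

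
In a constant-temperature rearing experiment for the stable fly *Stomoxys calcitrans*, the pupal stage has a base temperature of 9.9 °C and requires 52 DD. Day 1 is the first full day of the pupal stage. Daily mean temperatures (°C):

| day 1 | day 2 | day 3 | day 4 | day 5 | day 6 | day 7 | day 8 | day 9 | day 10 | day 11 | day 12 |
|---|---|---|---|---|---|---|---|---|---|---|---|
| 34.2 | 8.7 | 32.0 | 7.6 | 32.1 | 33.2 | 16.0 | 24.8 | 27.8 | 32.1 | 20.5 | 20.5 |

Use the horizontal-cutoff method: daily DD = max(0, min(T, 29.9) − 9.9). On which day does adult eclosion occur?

day 5

Daily DD above 9.9 °C (capped at 20.0): 20.0, 0.0, 20.0, 0.0, 20.0, 20.0, 6.1, 14.9, 17.9, 20.0, 10.6, 10.6.
Cumulative: 20.0, 20.0, 40.0, 40.0, 60.0, 80.0, 86.1, 101.0, 118.9, 138.9, 149.5, 160.1.
The total first reaches 52 DD on day 5.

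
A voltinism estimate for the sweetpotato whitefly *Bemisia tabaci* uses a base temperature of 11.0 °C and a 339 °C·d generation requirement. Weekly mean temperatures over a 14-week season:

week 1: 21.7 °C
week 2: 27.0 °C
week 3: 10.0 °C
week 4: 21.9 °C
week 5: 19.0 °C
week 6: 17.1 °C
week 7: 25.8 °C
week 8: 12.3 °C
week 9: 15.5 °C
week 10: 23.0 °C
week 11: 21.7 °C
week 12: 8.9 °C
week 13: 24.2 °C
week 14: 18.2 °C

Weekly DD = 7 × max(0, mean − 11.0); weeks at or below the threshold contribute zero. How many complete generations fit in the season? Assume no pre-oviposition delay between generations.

Weekly DD (7 × max(0, T̄ − 11.0)): 74.9, 112.0, 0.0, 76.3, 56.0, 42.7, 103.6, 9.1, 31.5, 84.0, 74.9, 0.0, 92.4, 50.4.
Season total = 807.8 DD.
Complete generations = ⌊807.8 / 339⌋ = 2.

2 generations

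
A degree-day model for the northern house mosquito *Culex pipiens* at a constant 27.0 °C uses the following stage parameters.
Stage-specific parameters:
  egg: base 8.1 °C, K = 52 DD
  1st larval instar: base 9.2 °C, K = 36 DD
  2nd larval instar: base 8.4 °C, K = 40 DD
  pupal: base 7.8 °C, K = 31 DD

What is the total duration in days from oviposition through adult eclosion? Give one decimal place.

8.5 days

egg: 52 / (27.0 − 8.1) = 52 / 18.9 = 2.751 d.
1st larval instar: 36 / (27.0 − 9.2) = 36 / 17.8 = 2.022 d.
2nd larval instar: 40 / (27.0 − 8.4) = 40 / 18.6 = 2.151 d.
pupal: 31 / (27.0 − 7.8) = 31 / 19.2 = 1.615 d.
Sum = 8.539 ≈ 8.5 days.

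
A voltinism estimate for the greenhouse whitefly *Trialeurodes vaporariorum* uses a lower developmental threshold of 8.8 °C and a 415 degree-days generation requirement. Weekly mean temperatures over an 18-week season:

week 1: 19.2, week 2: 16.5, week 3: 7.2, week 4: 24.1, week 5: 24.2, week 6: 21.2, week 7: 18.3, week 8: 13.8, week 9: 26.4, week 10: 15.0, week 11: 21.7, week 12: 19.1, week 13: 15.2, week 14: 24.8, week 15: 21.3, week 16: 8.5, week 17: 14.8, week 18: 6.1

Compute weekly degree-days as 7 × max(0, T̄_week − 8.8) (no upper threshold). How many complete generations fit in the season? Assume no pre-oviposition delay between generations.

2 generations

Weekly DD (7 × max(0, T̄ − 8.8)): 72.8, 53.9, 0.0, 107.1, 107.8, 86.8, 66.5, 35.0, 123.2, 43.4, 90.3, 72.1, 44.8, 112.0, 87.5, 0.0, 42.0, 0.0.
Season total = 1145.2 DD.
Complete generations = ⌊1145.2 / 415⌋ = 2.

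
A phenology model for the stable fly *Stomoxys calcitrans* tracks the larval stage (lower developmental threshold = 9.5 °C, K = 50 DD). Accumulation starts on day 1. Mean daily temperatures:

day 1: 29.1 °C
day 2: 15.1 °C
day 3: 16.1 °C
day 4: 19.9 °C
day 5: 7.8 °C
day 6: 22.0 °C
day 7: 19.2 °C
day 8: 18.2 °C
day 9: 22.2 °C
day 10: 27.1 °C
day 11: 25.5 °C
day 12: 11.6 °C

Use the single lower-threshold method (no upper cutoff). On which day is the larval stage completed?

Daily DD above 9.5 °C: 19.6, 5.6, 6.6, 10.4, 0.0, 12.5, 9.7, 8.7, 12.7, 17.6, 16.0, 2.1.
Cumulative: 19.6, 25.2, 31.8, 42.2, 42.2, 54.7, 64.4, 73.1, 85.8, 103.4, 119.4, 121.5.
The total first reaches 50 DD on day 6.

day 6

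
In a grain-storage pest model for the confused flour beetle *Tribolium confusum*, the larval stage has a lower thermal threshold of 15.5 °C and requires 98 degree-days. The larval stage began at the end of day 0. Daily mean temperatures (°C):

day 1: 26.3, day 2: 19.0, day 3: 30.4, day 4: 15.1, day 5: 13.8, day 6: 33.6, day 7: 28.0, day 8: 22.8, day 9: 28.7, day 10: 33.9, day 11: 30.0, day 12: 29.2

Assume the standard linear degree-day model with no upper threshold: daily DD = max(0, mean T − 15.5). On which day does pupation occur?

Daily DD above 15.5 °C: 10.8, 3.5, 14.9, 0.0, 0.0, 18.1, 12.5, 7.3, 13.2, 18.4, 14.5, 13.7.
Cumulative: 10.8, 14.3, 29.2, 29.2, 29.2, 47.3, 59.8, 67.1, 80.3, 98.7, 113.2, 126.9.
The total first reaches 98 DD on day 10.

day 10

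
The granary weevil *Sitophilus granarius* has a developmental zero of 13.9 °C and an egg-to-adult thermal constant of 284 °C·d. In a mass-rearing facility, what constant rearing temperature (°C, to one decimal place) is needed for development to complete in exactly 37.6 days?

Required daily accumulation = 284 / 37.6 = 7.553 DD/day.
T = T_base + 7.553 = 13.9 + 7.553 = 21.453 ≈ 21.5 °C.

21.5 °C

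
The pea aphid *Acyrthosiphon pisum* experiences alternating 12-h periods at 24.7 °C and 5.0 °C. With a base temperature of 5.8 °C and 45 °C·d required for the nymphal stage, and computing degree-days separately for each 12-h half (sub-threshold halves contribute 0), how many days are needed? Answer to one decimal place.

4.8 days

Day half: max(0, 24.7 − 5.8) × 0.5 = 18.9 × 0.5 = 9.45 DD.
Night half: max(0, 5.0 − 5.8) × 0.5 = 0.0 × 0.5 = 0.00 DD.
Per 24 h: 9.45 DD/day.
Duration = 45 / 9.45 = 4.762 ≈ 4.8 days.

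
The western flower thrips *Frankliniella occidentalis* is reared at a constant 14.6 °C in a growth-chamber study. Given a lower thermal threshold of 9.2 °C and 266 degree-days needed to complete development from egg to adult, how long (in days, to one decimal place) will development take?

49.3 days

Daily accumulation = 14.6 − 9.2 = 5.4 DD/day.
Duration = 266 / 5.4 = 49.259 ≈ 49.3 days.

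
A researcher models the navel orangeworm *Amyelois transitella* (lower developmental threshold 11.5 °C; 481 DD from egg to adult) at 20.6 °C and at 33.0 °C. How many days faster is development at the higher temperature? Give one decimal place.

30.5 days

At 20.6 °C: 481 / (20.6 − 11.5) = 481 / 9.1 = 52.857 d.
At 33.0 °C: 481 / (33.0 − 11.5) = 481 / 21.5 = 22.372 d.
Difference = |52.857 − 22.372| = 30.485 ≈ 30.5 days.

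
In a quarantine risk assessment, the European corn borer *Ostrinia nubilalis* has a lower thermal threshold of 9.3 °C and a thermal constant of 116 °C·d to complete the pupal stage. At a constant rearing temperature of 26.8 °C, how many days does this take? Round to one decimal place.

6.6 days

Daily accumulation = 26.8 − 9.3 = 17.5 DD/day.
Duration = 116 / 17.5 = 6.629 ≈ 6.6 days.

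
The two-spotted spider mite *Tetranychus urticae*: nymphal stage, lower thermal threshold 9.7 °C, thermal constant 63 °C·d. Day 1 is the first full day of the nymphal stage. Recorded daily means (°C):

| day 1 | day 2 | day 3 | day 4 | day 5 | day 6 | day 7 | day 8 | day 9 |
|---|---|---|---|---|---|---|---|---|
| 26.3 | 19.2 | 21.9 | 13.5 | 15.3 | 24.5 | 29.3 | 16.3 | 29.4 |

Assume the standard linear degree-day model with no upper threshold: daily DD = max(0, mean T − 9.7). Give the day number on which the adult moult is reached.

Daily DD above 9.7 °C: 16.6, 9.5, 12.2, 3.8, 5.6, 14.8, 19.6, 6.6, 19.7.
Cumulative: 16.6, 26.1, 38.3, 42.1, 47.7, 62.5, 82.1, 88.7, 108.4.
The total first reaches 63 DD on day 7.

day 7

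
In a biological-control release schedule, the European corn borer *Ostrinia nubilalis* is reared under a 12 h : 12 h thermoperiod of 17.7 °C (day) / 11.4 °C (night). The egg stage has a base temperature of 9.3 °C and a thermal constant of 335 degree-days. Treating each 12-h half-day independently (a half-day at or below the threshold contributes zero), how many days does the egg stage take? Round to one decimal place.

63.8 days

Day half: max(0, 17.7 − 9.3) × 0.5 = 8.4 × 0.5 = 4.20 DD.
Night half: max(0, 11.4 − 9.3) × 0.5 = 2.1 × 0.5 = 1.05 DD.
Per 24 h: 5.25 DD/day.
Duration = 335 / 5.25 = 63.810 ≈ 63.8 days.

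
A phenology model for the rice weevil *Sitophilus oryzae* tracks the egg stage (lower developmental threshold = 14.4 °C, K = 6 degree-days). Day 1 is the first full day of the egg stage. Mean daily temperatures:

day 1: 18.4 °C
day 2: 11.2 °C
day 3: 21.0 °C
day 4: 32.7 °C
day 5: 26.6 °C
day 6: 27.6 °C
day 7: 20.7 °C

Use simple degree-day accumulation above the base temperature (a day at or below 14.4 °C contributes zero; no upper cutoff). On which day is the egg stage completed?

Daily DD above 14.4 °C: 4.0, 0.0, 6.6, 18.3, 12.2, 13.2, 6.3.
Cumulative: 4.0, 4.0, 10.6, 28.9, 41.1, 54.3, 60.6.
The total first reaches 6 DD on day 3.

day 3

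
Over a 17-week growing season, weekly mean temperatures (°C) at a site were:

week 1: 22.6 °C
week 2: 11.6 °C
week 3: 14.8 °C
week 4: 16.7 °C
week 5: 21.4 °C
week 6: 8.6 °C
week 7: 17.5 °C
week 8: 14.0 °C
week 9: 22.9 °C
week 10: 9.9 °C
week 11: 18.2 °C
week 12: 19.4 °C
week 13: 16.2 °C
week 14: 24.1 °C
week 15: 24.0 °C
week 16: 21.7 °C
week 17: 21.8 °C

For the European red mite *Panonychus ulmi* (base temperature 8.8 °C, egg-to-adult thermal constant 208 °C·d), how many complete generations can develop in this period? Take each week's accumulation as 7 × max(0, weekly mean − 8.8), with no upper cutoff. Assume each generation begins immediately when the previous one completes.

Weekly DD (7 × max(0, T̄ − 8.8)): 96.6, 19.6, 42.0, 55.3, 88.2, 0.0, 60.9, 36.4, 98.7, 7.7, 65.8, 74.2, 51.8, 107.1, 106.4, 90.3, 91.0.
Season total = 1092.0 DD.
Complete generations = ⌊1092.0 / 208⌋ = 5.

5 generations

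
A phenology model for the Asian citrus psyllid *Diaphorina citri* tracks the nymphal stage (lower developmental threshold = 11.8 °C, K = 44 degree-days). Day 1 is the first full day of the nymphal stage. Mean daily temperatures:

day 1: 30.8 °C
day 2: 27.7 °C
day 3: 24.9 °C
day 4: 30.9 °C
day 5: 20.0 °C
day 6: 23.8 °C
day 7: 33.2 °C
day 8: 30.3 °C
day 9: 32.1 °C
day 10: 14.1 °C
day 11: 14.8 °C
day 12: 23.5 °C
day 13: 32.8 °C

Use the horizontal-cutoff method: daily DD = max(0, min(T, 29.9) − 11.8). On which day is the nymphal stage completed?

day 3

Daily DD above 11.8 °C (capped at 18.1): 18.1, 15.9, 13.1, 18.1, 8.2, 12.0, 18.1, 18.1, 18.1, 2.3, 3.0, 11.7, 18.1.
Cumulative: 18.1, 34.0, 47.1, 65.2, 73.4, 85.4, 103.5, 121.6, 139.7, 142.0, 145.0, 156.7, 174.8.
The total first reaches 44 DD on day 3.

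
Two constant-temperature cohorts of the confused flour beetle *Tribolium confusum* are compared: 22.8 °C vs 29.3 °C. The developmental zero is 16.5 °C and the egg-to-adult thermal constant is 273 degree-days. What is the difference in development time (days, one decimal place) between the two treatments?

At 22.8 °C: 273 / (22.8 − 16.5) = 273 / 6.3 = 43.333 d.
At 29.3 °C: 273 / (29.3 − 16.5) = 273 / 12.8 = 21.328 d.
Difference = |43.333 − 21.328| = 22.005 ≈ 22.0 days.

22.0 days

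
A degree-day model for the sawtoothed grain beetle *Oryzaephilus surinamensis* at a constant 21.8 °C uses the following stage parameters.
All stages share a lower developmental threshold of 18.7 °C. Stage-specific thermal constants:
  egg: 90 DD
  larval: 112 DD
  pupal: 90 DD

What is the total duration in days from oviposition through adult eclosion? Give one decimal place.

Daily accumulation at 21.8 °C = 21.8 − 18.7 = 3.1 DD/day.
Total K = 90 + 112 + 90 = 292 DD.
Total duration = 292 / 3.1 = 94.194 ≈ 94.2 days.

94.2 days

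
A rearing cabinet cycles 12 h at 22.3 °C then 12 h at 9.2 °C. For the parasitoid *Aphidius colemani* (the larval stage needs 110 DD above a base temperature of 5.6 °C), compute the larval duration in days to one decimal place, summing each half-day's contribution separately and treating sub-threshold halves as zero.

Day half: max(0, 22.3 − 5.6) × 0.5 = 16.7 × 0.5 = 8.35 DD.
Night half: max(0, 9.2 − 5.6) × 0.5 = 3.6 × 0.5 = 1.80 DD.
Per 24 h: 10.15 DD/day.
Duration = 110 / 10.15 = 10.837 ≈ 10.8 days.

10.8 days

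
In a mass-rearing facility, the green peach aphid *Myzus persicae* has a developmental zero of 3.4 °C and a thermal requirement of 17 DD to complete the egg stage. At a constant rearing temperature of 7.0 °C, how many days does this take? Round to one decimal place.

Daily accumulation = 7.0 − 3.4 = 3.6 DD/day.
Duration = 17 / 3.6 = 4.722 ≈ 4.7 days.

4.7 days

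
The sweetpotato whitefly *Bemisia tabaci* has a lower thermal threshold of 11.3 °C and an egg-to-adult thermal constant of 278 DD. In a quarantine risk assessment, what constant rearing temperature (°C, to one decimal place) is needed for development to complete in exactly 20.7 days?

24.7 °C

Required daily accumulation = 278 / 20.7 = 13.430 DD/day.
T = T_base + 13.430 = 11.3 + 13.430 = 24.730 ≈ 24.7 °C.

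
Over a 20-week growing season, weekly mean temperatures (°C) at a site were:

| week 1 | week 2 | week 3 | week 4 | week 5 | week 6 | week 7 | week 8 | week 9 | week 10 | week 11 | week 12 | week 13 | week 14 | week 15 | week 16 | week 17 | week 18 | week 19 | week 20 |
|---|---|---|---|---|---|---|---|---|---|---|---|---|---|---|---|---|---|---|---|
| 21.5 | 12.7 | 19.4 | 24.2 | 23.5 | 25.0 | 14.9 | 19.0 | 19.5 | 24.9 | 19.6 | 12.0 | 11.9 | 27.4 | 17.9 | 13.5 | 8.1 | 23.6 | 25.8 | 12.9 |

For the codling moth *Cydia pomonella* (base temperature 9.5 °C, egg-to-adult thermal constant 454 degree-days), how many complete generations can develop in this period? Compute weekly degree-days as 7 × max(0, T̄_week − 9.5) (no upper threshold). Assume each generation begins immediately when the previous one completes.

Weekly DD (7 × max(0, T̄ − 9.5)): 84.0, 22.4, 69.3, 102.9, 98.0, 108.5, 37.8, 66.5, 70.0, 107.8, 70.7, 17.5, 16.8, 125.3, 58.8, 28.0, 0.0, 98.7, 114.1, 23.8.
Season total = 1320.9 DD.
Complete generations = ⌊1320.9 / 454⌋ = 2.

2 generations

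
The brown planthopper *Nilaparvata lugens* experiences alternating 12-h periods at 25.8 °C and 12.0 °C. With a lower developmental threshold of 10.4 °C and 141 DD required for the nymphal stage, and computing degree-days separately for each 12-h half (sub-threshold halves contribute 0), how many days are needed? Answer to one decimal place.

16.6 days

Day half: max(0, 25.8 − 10.4) × 0.5 = 15.4 × 0.5 = 7.70 DD.
Night half: max(0, 12.0 − 10.4) × 0.5 = 1.6 × 0.5 = 0.80 DD.
Per 24 h: 8.50 DD/day.
Duration = 141 / 8.50 = 16.588 ≈ 16.6 days.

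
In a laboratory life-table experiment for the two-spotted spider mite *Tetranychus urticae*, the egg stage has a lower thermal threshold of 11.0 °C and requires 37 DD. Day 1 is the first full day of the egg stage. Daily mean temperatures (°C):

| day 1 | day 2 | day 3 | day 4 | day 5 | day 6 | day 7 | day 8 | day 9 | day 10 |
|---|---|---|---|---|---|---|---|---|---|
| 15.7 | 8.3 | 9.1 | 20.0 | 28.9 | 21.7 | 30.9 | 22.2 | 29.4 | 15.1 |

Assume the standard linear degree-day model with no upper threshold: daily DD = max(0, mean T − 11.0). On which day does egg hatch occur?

day 6

Daily DD above 11.0 °C: 4.7, 0.0, 0.0, 9.0, 17.9, 10.7, 19.9, 11.2, 18.4, 4.1.
Cumulative: 4.7, 4.7, 4.7, 13.7, 31.6, 42.3, 62.2, 73.4, 91.8, 95.9.
The total first reaches 37 DD on day 6.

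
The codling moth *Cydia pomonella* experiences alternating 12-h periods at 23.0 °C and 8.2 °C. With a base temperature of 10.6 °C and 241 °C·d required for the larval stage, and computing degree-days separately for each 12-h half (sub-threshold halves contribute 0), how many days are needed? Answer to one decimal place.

38.9 days

Day half: max(0, 23.0 − 10.6) × 0.5 = 12.4 × 0.5 = 6.20 DD.
Night half: max(0, 8.2 − 10.6) × 0.5 = 0.0 × 0.5 = 0.00 DD.
Per 24 h: 6.20 DD/day.
Duration = 241 / 6.20 = 38.871 ≈ 38.9 days.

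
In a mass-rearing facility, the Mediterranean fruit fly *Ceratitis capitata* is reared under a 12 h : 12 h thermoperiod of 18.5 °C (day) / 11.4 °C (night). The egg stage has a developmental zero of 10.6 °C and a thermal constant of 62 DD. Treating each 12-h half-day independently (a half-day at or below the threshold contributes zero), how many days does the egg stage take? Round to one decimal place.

Day half: max(0, 18.5 − 10.6) × 0.5 = 7.9 × 0.5 = 3.95 DD.
Night half: max(0, 11.4 − 10.6) × 0.5 = 0.8 × 0.5 = 0.40 DD.
Per 24 h: 4.35 DD/day.
Duration = 62 / 4.35 = 14.253 ≈ 14.3 days.

14.3 days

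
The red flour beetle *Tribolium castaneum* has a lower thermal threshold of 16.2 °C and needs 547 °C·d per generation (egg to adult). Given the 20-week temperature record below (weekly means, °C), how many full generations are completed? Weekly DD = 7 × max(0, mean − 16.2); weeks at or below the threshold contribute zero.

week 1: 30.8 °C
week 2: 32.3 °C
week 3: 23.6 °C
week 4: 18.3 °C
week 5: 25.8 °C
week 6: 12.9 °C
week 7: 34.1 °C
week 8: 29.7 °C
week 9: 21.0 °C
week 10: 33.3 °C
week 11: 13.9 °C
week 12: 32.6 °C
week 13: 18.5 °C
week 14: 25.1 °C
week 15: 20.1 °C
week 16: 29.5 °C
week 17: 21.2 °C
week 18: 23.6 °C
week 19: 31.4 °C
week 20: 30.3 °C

2 generations

Weekly DD (7 × max(0, T̄ − 16.2)): 102.2, 112.7, 51.8, 14.7, 67.2, 0.0, 125.3, 94.5, 33.6, 119.7, 0.0, 114.8, 16.1, 62.3, 27.3, 93.1, 35.0, 51.8, 106.4, 98.7.
Season total = 1327.2 DD.
Complete generations = ⌊1327.2 / 547⌋ = 2.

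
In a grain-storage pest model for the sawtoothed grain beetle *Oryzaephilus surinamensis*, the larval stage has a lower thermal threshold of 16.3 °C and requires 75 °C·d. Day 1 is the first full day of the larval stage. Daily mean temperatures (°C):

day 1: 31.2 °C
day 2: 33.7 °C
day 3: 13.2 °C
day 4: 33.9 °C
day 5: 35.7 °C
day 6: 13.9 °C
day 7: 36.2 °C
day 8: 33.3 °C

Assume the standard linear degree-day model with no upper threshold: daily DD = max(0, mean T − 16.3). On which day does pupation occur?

day 7

Daily DD above 16.3 °C: 14.9, 17.4, 0.0, 17.6, 19.4, 0.0, 19.9, 17.0.
Cumulative: 14.9, 32.3, 32.3, 49.9, 69.3, 69.3, 89.2, 106.2.
The total first reaches 75 DD on day 7.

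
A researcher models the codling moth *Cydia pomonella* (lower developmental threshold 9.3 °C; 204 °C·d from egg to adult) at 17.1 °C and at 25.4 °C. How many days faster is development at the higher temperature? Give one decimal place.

At 17.1 °C: 204 / (17.1 − 9.3) = 204 / 7.8 = 26.154 d.
At 25.4 °C: 204 / (25.4 − 9.3) = 204 / 16.1 = 12.671 d.
Difference = |26.154 − 12.671| = 13.483 ≈ 13.5 days.

13.5 days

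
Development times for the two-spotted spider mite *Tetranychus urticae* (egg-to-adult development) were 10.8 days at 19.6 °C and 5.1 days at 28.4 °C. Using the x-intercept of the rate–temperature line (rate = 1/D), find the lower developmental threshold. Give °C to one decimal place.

Under the model K = D·(T − T_b), so D₁·(T₁ − T_b) = D₂·(T₂ − T_b).
10.8·(19.6 − T_b) = 5.1·(28.4 − T_b)
T_b = (10.8·19.6 − 5.1·28.4) / (10.8 − 5.1) = 66.84 / 5.7 = 11.726 °C ≈ 11.7 °C.

11.7 °C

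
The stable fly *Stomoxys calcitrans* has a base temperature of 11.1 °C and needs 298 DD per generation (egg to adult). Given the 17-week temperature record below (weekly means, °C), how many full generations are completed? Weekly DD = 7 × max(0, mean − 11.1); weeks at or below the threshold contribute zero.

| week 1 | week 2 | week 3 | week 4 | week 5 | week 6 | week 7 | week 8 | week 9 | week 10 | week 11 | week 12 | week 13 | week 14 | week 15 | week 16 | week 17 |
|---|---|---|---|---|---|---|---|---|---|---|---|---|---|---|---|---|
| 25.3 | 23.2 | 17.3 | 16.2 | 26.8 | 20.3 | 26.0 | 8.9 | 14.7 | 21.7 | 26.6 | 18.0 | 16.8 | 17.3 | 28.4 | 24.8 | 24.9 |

Weekly DD (7 × max(0, T̄ − 11.1)): 99.4, 84.7, 43.4, 35.7, 109.9, 64.4, 104.3, 0.0, 25.2, 74.2, 108.5, 48.3, 39.9, 43.4, 121.1, 95.9, 96.6.
Season total = 1194.9 DD.
Complete generations = ⌊1194.9 / 298⌋ = 4.

4 generations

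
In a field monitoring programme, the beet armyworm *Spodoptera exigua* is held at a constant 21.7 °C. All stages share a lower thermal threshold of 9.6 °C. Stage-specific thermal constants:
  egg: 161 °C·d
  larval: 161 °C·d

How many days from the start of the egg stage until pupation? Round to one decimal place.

26.6 days

Daily accumulation at 21.7 °C = 21.7 − 9.6 = 12.1 DD/day.
Total K = 161 + 161 = 322 DD.
Total duration = 322 / 12.1 = 26.612 ≈ 26.6 days.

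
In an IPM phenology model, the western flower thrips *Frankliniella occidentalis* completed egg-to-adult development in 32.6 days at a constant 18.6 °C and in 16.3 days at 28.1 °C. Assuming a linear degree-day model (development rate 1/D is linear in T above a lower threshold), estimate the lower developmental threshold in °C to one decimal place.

9.1 °C

Equal thermal constants: D₁(T₁ − T_b) = D₂(T₂ − T_b).
32.6·(18.6 − T_b) = 16.3·(28.1 − T_b)
T_b = (32.6·18.6 − 16.3·28.1) / (32.6 − 16.3) = 148.33 / 16.3 = 9.100 °C ≈ 9.1 °C.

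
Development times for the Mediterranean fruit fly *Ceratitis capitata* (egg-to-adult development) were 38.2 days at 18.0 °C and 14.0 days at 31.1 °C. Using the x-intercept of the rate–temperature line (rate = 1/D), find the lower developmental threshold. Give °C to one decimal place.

10.4 °C

Equal thermal constants: D₁(T₁ − T_b) = D₂(T₂ − T_b).
38.2·(18.0 − T_b) = 14.0·(31.1 − T_b)
T_b = (38.2·18.0 − 14.0·31.1) / (38.2 − 14.0) = 252.20 / 24.2 = 10.421 °C ≈ 10.4 °C.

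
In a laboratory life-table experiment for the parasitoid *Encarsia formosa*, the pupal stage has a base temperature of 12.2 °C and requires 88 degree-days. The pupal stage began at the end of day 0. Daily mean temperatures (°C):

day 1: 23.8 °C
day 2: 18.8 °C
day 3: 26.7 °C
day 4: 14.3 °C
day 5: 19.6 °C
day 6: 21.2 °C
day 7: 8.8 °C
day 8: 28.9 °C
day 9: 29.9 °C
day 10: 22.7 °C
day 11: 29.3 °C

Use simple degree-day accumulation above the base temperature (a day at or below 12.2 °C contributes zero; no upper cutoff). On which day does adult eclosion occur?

day 10

Daily DD above 12.2 °C: 11.6, 6.6, 14.5, 2.1, 7.4, 9.0, 0.0, 16.7, 17.7, 10.5, 17.1.
Cumulative: 11.6, 18.2, 32.7, 34.8, 42.2, 51.2, 51.2, 67.9, 85.6, 96.1, 113.2.
The total first reaches 88 DD on day 10.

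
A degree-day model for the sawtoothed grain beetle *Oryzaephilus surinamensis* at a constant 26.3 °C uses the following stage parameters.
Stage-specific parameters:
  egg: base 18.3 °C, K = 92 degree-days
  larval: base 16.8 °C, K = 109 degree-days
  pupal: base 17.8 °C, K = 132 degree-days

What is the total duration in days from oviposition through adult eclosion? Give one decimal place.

egg: 92 / (26.3 − 18.3) = 92 / 8.0 = 11.500 d.
larval: 109 / (26.3 − 16.8) = 109 / 9.5 = 11.474 d.
pupal: 132 / (26.3 − 17.8) = 132 / 8.5 = 15.529 d.
Sum = 38.503 ≈ 38.5 days.

38.5 days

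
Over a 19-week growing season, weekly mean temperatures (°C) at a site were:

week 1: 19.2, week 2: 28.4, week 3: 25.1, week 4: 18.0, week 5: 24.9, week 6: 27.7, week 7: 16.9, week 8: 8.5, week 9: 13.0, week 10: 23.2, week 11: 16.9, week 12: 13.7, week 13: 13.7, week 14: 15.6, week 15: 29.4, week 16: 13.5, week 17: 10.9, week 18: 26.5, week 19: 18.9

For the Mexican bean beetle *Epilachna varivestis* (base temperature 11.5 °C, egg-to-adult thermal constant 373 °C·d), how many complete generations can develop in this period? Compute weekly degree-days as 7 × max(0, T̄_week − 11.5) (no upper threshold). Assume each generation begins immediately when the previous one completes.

2 generations

Weekly DD (7 × max(0, T̄ − 11.5)): 53.9, 118.3, 95.2, 45.5, 93.8, 113.4, 37.8, 0.0, 10.5, 81.9, 37.8, 15.4, 15.4, 28.7, 125.3, 14.0, 0.0, 105.0, 51.8.
Season total = 1043.7 DD.
Complete generations = ⌊1043.7 / 373⌋ = 2.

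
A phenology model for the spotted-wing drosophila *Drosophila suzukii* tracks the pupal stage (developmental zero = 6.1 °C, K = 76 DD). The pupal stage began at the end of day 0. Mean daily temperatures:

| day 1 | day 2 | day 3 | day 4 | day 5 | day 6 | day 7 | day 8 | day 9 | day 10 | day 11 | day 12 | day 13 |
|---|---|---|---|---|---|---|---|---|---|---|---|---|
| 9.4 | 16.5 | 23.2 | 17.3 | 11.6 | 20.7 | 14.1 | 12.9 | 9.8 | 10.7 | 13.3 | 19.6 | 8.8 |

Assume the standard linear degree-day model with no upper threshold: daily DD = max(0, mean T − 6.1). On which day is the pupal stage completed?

day 8

Daily DD above 6.1 °C: 3.3, 10.4, 17.1, 11.2, 5.5, 14.6, 8.0, 6.8, 3.7, 4.6, 7.2, 13.5, 2.7.
Cumulative: 3.3, 13.7, 30.8, 42.0, 47.5, 62.1, 70.1, 76.9, 80.6, 85.2, 92.4, 105.9, 108.6.
The total first reaches 76 DD on day 8.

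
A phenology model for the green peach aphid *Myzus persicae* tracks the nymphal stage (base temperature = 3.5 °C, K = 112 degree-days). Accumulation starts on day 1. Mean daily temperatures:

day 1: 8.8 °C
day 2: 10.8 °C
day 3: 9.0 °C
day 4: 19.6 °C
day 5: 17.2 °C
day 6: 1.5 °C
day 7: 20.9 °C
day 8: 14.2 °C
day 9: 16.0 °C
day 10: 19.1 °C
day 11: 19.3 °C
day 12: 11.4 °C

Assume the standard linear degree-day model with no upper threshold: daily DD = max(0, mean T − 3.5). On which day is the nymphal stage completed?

day 11

Daily DD above 3.5 °C: 5.3, 7.3, 5.5, 16.1, 13.7, 0.0, 17.4, 10.7, 12.5, 15.6, 15.8, 7.9.
Cumulative: 5.3, 12.6, 18.1, 34.2, 47.9, 47.9, 65.3, 76.0, 88.5, 104.1, 119.9, 127.8.
The total first reaches 112 DD on day 11.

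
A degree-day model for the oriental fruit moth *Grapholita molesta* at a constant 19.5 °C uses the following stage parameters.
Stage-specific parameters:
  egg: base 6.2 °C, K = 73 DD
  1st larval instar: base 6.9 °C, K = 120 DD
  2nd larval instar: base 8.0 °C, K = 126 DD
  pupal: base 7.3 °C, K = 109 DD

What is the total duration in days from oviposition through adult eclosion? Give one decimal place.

34.9 days

egg: 73 / (19.5 − 6.2) = 73 / 13.3 = 5.489 d.
1st larval instar: 120 / (19.5 − 6.9) = 120 / 12.6 = 9.524 d.
2nd larval instar: 126 / (19.5 − 8.0) = 126 / 11.5 = 10.957 d.
pupal: 109 / (19.5 − 7.3) = 109 / 12.2 = 8.934 d.
Sum = 34.903 ≈ 34.9 days.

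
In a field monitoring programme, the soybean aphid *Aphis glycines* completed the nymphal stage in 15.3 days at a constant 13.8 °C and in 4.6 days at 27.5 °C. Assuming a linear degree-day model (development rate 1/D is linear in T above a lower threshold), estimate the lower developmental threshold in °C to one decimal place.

Equal thermal constants: D₁(T₁ − T_b) = D₂(T₂ − T_b).
15.3·(13.8 − T_b) = 4.6·(27.5 − T_b)
T_b = (15.3·13.8 − 4.6·27.5) / (15.3 − 4.6) = 84.64 / 10.7 = 7.910 °C ≈ 7.9 °C.

7.9 °C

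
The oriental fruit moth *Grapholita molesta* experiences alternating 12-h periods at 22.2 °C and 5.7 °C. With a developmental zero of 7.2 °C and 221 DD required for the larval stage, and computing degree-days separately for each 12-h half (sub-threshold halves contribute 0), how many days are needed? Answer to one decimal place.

Day half: max(0, 22.2 − 7.2) × 0.5 = 15.0 × 0.5 = 7.50 DD.
Night half: max(0, 5.7 − 7.2) × 0.5 = 0.0 × 0.5 = 0.00 DD.
Per 24 h: 7.50 DD/day.
Duration = 221 / 7.50 = 29.467 ≈ 29.5 days.

29.5 days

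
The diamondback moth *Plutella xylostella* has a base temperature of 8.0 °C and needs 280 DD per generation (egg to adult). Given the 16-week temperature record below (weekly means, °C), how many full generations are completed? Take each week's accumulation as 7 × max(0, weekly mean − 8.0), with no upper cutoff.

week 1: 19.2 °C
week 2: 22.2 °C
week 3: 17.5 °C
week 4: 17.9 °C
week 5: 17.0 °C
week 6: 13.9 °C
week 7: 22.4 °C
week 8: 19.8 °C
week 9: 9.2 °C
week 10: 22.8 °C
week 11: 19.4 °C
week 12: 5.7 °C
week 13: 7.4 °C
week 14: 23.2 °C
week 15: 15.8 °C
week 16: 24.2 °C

Weekly DD (7 × max(0, T̄ − 8.0)): 78.4, 99.4, 66.5, 69.3, 63.0, 41.3, 100.8, 82.6, 8.4, 103.6, 79.8, 0.0, 0.0, 106.4, 54.6, 113.4.
Season total = 1067.5 DD.
Complete generations = ⌊1067.5 / 280⌋ = 3.

3 generations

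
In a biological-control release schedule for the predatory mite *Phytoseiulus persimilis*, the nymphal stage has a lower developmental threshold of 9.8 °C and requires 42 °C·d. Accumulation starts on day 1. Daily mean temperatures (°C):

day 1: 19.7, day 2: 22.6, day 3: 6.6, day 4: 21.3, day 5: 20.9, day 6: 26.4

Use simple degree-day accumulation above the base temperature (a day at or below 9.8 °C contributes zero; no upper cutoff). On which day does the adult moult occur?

day 5

Daily DD above 9.8 °C: 9.9, 12.8, 0.0, 11.5, 11.1, 16.6.
Cumulative: 9.9, 22.7, 22.7, 34.2, 45.3, 61.9.
The total first reaches 42 DD on day 5.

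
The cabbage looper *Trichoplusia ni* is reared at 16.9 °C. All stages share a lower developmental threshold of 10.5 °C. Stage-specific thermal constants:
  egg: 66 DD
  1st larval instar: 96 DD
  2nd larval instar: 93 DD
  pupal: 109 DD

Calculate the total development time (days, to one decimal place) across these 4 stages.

Daily accumulation at 16.9 °C = 16.9 − 10.5 = 6.4 DD/day.
Total K = 66 + 96 + 93 + 109 = 364 DD.
Total duration = 364 / 6.4 = 56.875 ≈ 56.9 days.

56.9 days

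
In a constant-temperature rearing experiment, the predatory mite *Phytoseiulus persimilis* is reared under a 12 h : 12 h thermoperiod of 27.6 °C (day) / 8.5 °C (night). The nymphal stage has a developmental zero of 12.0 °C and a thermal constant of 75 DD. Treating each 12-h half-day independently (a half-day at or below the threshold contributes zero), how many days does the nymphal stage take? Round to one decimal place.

Day half: max(0, 27.6 − 12.0) × 0.5 = 15.6 × 0.5 = 7.80 DD.
Night half: max(0, 8.5 − 12.0) × 0.5 = 0.0 × 0.5 = 0.00 DD.
Per 24 h: 7.80 DD/day.
Duration = 75 / 7.80 = 9.615 ≈ 9.6 days.

9.6 days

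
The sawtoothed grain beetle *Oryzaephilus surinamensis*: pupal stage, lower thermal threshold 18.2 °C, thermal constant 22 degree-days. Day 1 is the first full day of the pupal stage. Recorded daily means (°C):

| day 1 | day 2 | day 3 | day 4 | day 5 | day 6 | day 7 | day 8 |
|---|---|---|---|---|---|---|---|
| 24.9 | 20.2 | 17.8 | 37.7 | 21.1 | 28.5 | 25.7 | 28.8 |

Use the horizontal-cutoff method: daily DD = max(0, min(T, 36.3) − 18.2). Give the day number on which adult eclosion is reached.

day 4

Daily DD above 18.2 °C (capped at 18.1): 6.7, 2.0, 0.0, 18.1, 2.9, 10.3, 7.5, 10.6.
Cumulative: 6.7, 8.7, 8.7, 26.8, 29.7, 40.0, 47.5, 58.1.
The total first reaches 22 DD on day 4.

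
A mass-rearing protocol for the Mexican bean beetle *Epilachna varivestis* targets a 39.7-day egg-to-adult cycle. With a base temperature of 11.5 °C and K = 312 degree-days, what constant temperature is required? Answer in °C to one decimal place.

Required daily accumulation = 312 / 39.7 = 7.859 DD/day.
T = T_base + 7.859 = 11.5 + 7.859 = 19.359 ≈ 19.4 °C.

19.4 °C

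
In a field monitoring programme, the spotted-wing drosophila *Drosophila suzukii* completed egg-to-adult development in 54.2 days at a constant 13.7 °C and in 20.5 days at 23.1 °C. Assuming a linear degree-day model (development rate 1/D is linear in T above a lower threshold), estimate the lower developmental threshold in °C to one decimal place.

8.0 °C

Under the model K = D·(T − T_b), so D₁·(T₁ − T_b) = D₂·(T₂ − T_b).
54.2·(13.7 − T_b) = 20.5·(23.1 − T_b)
T_b = (54.2·13.7 − 20.5·23.1) / (54.2 − 20.5) = 268.99 / 33.7 = 7.982 °C ≈ 8.0 °C.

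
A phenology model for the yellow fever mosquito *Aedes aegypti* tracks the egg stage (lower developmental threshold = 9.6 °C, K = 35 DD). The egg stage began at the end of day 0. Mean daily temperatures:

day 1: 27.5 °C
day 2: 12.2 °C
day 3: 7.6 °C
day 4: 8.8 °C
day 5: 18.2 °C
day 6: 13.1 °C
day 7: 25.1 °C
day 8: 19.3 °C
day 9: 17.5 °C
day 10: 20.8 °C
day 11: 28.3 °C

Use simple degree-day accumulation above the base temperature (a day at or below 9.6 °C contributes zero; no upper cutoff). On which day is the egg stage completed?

Daily DD above 9.6 °C: 17.9, 2.6, 0.0, 0.0, 8.6, 3.5, 15.5, 9.7, 7.9, 11.2, 18.7.
Cumulative: 17.9, 20.5, 20.5, 20.5, 29.1, 32.6, 48.1, 57.8, 65.7, 76.9, 95.6.
The total first reaches 35 DD on day 7.

day 7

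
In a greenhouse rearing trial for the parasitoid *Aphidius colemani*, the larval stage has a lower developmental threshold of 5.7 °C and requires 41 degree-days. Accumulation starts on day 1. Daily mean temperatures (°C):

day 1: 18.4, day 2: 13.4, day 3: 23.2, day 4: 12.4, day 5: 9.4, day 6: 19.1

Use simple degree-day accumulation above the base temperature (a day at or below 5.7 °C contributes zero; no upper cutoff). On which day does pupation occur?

Daily DD above 5.7 °C: 12.7, 7.7, 17.5, 6.7, 3.7, 13.4.
Cumulative: 12.7, 20.4, 37.9, 44.6, 48.3, 61.7.
The total first reaches 41 DD on day 4.

day 4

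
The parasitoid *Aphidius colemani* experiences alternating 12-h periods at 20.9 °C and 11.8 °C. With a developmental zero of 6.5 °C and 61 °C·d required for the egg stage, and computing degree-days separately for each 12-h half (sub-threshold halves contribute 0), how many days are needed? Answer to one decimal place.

6.2 days

Day half: max(0, 20.9 − 6.5) × 0.5 = 14.4 × 0.5 = 7.20 DD.
Night half: max(0, 11.8 − 6.5) × 0.5 = 5.3 × 0.5 = 2.65 DD.
Per 24 h: 9.85 DD/day.
Duration = 61 / 9.85 = 6.193 ≈ 6.2 days.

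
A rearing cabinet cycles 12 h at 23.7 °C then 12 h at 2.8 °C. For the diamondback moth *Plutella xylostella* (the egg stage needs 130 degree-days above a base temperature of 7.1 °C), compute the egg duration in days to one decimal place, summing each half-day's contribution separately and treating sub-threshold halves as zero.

Day half: max(0, 23.7 − 7.1) × 0.5 = 16.6 × 0.5 = 8.30 DD.
Night half: max(0, 2.8 − 7.1) × 0.5 = 0.0 × 0.5 = 0.00 DD.
Per 24 h: 8.30 DD/day.
Duration = 130 / 8.30 = 15.663 ≈ 15.7 days.

15.7 days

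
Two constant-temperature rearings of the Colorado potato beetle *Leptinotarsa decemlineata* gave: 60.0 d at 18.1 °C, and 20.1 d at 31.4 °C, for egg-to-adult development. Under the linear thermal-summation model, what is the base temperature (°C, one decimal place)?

11.4 °C

Equal thermal constants: D₁(T₁ − T_b) = D₂(T₂ − T_b).
60.0·(18.1 − T_b) = 20.1·(31.4 − T_b)
T_b = (60.0·18.1 − 20.1·31.4) / (60.0 − 20.1) = 454.86 / 39.9 = 11.400 °C ≈ 11.4 °C.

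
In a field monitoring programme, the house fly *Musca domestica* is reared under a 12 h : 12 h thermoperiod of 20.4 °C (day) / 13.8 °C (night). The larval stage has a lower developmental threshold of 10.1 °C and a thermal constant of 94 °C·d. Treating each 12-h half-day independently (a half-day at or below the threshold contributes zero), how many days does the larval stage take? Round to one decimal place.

13.4 days

Day half: max(0, 20.4 − 10.1) × 0.5 = 10.3 × 0.5 = 5.15 DD.
Night half: max(0, 13.8 − 10.1) × 0.5 = 3.7 × 0.5 = 1.85 DD.
Per 24 h: 7.00 DD/day.
Duration = 94 / 7.00 = 13.429 ≈ 13.4 days.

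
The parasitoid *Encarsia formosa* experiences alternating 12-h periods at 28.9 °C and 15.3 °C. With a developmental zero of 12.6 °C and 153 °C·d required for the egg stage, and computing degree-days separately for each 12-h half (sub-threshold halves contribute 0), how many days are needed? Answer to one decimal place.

Day half: max(0, 28.9 − 12.6) × 0.5 = 16.3 × 0.5 = 8.15 DD.
Night half: max(0, 15.3 − 12.6) × 0.5 = 2.7 × 0.5 = 1.35 DD.
Per 24 h: 9.50 DD/day.
Duration = 153 / 9.50 = 16.105 ≈ 16.1 days.

16.1 days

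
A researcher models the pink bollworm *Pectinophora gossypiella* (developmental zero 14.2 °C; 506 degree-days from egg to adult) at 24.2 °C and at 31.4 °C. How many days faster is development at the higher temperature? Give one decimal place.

At 24.2 °C: 506 / (24.2 − 14.2) = 506 / 10.0 = 50.600 d.
At 31.4 °C: 506 / (31.4 − 14.2) = 506 / 17.2 = 29.419 d.
Difference = |50.600 − 29.419| = 21.181 ≈ 21.2 days.

21.2 days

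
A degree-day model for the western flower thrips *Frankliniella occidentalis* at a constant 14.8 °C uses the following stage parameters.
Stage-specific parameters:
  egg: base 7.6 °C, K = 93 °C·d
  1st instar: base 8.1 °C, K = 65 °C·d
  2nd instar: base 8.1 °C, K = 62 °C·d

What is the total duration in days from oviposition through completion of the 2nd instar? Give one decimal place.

31.9 days

egg: 93 / (14.8 − 7.6) = 93 / 7.2 = 12.917 d.
1st instar: 65 / (14.8 − 8.1) = 65 / 6.7 = 9.701 d.
2nd instar: 62 / (14.8 − 8.1) = 62 / 6.7 = 9.254 d.
Sum = 31.872 ≈ 31.9 days.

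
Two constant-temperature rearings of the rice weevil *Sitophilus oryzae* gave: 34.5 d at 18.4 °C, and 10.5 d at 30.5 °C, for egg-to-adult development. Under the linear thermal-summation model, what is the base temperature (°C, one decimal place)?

Under the model K = D·(T − T_b), so D₁·(T₁ − T_b) = D₂·(T₂ − T_b).
34.5·(18.4 − T_b) = 10.5·(30.5 − T_b)
T_b = (34.5·18.4 − 10.5·30.5) / (34.5 − 10.5) = 314.55 / 24.0 = 13.106 °C ≈ 13.1 °C.

13.1 °C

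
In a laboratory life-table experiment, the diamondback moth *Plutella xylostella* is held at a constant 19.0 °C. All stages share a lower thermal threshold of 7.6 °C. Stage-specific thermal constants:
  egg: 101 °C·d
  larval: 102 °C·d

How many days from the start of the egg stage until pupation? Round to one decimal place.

17.8 days

Daily accumulation at 19.0 °C = 19.0 − 7.6 = 11.4 DD/day.
Total K = 101 + 102 = 203 DD.
Total duration = 203 / 11.4 = 17.807 ≈ 17.8 days.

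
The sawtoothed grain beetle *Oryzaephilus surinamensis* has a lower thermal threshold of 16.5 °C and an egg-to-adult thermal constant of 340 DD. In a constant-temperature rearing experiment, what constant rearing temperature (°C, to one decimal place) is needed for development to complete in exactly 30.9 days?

Required daily accumulation = 340 / 30.9 = 11.003 DD/day.
T = T_base + 11.003 = 16.5 + 11.003 = 27.503 ≈ 27.5 °C.

27.5 °C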